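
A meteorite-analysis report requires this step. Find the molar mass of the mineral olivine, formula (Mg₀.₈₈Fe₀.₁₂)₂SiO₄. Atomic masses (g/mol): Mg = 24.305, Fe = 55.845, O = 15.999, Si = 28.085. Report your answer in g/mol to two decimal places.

The formula mass is the sum 1.76*24.305 + 0.24*55.845 + 1*28.085 + 4*15.999.

148.26 g/mol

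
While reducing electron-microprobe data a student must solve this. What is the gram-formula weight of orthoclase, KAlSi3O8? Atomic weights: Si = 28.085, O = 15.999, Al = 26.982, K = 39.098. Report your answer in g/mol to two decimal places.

The formula mass is the sum 1·39.098 + 1·26.982 + 3·28.085 + 8·15.999.

278.33 g/mol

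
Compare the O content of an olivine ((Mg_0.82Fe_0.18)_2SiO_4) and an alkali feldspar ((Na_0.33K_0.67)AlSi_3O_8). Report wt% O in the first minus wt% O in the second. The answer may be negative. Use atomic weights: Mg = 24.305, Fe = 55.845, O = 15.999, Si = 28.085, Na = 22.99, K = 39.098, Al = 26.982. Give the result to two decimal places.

-4.79 percentage points

First mineral: 63.996 g O in 152.045 g formula = 42.09 wt% O.
Second mineral: 127.992 g O in 273.011 g formula = 46.88 wt% O.
42.09% − 46.88% gives a difference of -4.79 percentage points.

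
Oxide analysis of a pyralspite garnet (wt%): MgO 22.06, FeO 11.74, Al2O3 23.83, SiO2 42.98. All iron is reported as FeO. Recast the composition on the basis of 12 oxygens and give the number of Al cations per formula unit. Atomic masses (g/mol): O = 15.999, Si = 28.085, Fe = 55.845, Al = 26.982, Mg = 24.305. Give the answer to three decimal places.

1.973 Al apfu

MgO: 22.06/40.304 = 0.54734 mol → 0.54734 mol Mg, 0.54734 mol O.
FeO: 11.74/71.844 = 0.16341 mol → 0.16341 mol Fe, 0.16341 mol O.
Al2O3: 23.83/101.961 = 0.23372 mol → 0.46744 mol Al, 0.70116 mol O.
SiO2: 42.98/60.083 = 0.71534 mol → 0.71534 mol Si, 1.43068 mol O.
Total oxygen = 2.84259 mol. Normalization factor = 12/2.84259 = 4.22150.
Al per 12 O = 0.46744 × 4.22150 = 1.973.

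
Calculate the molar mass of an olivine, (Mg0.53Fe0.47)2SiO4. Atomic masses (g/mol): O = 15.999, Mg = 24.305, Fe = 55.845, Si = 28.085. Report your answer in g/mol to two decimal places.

The formula mass is the sum 1.06*24.305 + 0.94*55.845 + 1*28.085 + 4*15.999.

170.34 g/mol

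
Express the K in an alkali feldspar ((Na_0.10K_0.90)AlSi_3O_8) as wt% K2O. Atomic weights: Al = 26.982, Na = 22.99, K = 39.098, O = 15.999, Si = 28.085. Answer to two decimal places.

15.32 wt%

M((Na_0.10K_0.90)AlSi_3O_8) = 276.716 g/mol; M(K2O) = 94.195 g/mol.
Moles K2O per formula unit = 0.90 K ÷ 2 = 0.4500.
K2O fraction = (0.4500 × 94.195) / 276.716 = 42.388/276.716 = 0.1532.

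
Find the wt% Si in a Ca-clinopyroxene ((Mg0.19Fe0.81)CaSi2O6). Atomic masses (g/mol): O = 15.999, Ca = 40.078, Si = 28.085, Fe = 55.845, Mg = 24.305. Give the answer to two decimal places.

23.20 weight percent

Formula mass = 0.19·24.305 + 0.81·55.845 + 1·40.078 + 2·28.085 + 6·15.999 = 242.094 g/mol, of which 56.170 g is Si.
So Si makes up 56.170/242.094 = 0.2320 of the mass, i.e. 23.20%.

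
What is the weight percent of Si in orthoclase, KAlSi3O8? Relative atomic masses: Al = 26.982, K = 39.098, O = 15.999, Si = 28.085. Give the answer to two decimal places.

30.27 wt%

Formula mass = 1·39.098 + 1·26.982 + 3·28.085 + 8·15.999 = 278.327 g/mol, of which 84.255 g is Si.
So Si makes up 84.255/278.327 = 0.3027 of the mass, i.e. 30.27%.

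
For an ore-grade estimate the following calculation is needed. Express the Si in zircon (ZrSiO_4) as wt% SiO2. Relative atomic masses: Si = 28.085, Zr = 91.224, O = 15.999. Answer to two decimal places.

M(ZrSiO_4) = 183.305 g/mol; M(SiO2) = 60.083 g/mol.
Moles SiO2 per formula unit = 1 Si ÷ 1 = 1.0000.
SiO2 fraction = (1.0000 × 60.083) / 183.305 = 60.083/183.305 = 0.3278.

32.78 wt%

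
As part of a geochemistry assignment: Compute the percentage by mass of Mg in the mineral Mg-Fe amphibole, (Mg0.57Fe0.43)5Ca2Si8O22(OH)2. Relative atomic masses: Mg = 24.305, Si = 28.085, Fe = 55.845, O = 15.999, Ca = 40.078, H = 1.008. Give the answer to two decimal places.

Molar mass of (Mg0.57Fe0.43)5Ca2Si8O22(OH)2: 2.85*24.305 + 2.15*55.845 + 2*40.078 + 8*28.085 + 24*15.999 + 2*1.008 = 880.164 g/mol.
Mass of Mg per formula unit: 2.85 × 24.305 = 69.269 g.
Weight fraction Mg = 69.269 / 880.164 = 0.0787.

7.87 wt%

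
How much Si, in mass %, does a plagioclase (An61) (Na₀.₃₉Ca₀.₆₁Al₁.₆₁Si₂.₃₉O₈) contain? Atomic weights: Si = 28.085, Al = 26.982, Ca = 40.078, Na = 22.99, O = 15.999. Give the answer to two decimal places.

Molar mass of Na₀.₃₉Ca₀.₆₁Al₁.₆₁Si₂.₃₉O₈: 0.39×22.99 + 0.61×40.078 + 1.61×26.982 + 2.39×28.085 + 8×15.999 = 271.970 g/mol.
Mass of Si per formula unit: 2.39 × 28.085 = 67.123 g.
Weight fraction Si = 67.123 / 271.970 = 0.2468.

24.68 mass %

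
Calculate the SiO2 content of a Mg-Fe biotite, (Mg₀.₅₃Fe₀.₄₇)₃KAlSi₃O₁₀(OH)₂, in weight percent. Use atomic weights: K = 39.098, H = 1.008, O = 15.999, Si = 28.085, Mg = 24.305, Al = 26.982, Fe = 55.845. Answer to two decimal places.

M((Mg₀.₅₃Fe₀.₄₇)₃KAlSi₃O₁₀(OH)₂) = 461.725 g/mol; M(SiO2) = 60.083 g/mol.
Moles SiO2 per formula unit = 3 Si ÷ 1 = 3.0000.
SiO2 fraction = (3.0000 × 60.083) / 461.725 = 180.249/461.725 = 0.3904.

39.04 wt%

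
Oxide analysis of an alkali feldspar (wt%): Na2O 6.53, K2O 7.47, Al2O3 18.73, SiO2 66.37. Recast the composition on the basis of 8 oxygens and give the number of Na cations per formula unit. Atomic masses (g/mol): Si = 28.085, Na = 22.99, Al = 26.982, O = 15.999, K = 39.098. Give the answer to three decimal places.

6.53 wt% Na2O ÷ 61.979 g/mol = 0.10536 mol, giving 0.21072 Na and 0.10536 O.
7.47 wt% K2O ÷ 94.195 g/mol = 0.07930 mol, giving 0.15860 K and 0.07930 O.
18.73 wt% Al2O3 ÷ 101.961 g/mol = 0.18370 mol, giving 0.36740 Al and 0.55110 O.
66.37 wt% SiO2 ÷ 60.083 g/mol = 1.10464 mol, giving 1.10464 Si and 2.20928 O.
Oxygen sums to 2.94504; scaling by 8/2.94504 = 2.71643 puts the formula on 8 O.
Na: 0.21072 × 2.71643 = 0.572 atoms per formula unit.

0.572 Na apfu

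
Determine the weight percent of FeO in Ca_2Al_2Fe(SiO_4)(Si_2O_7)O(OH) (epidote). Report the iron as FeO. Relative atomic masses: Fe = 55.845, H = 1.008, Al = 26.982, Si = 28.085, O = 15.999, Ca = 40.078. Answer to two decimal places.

M(Ca_2Al_2Fe(SiO_4)(Si_2O_7)O(OH)) = 483.215 g/mol; M(FeO) = 71.844 g/mol.
Moles FeO per formula unit = 1 Fe ÷ 1 = 1.0000.
FeO fraction = (1.0000 × 71.844) / 483.215 = 71.844/483.215 = 0.1487.

14.87 wt%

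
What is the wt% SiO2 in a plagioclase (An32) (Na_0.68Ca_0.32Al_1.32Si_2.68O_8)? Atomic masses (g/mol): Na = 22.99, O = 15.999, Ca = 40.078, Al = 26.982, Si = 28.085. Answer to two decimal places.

M(Na_0.68Ca_0.32Al_1.32Si_2.68O_8) = 267.334 g/mol; M(SiO2) = 60.083 g/mol.
Moles SiO2 per formula unit = 2.68 Si ÷ 1 = 2.6800.
SiO2 fraction = (2.6800 × 60.083) / 267.334 = 161.022/267.334 = 0.6023.

60.23 wt%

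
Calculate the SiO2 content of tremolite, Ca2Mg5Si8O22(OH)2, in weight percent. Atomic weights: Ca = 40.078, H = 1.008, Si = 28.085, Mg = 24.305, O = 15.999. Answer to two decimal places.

59.17 wt%

Formula mass = 812.353 g/mol.
8 Si → 8.0000 mol SiO2 per formula unit; M(SiO2) = 60.083, so SiO2 mass = 480.664 g.
480.664/812.353 × 100 = 59.17 wt%.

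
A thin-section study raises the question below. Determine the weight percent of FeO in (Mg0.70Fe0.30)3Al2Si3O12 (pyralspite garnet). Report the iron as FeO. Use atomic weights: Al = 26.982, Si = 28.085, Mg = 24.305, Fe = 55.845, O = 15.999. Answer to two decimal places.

14.98 wt%

Formula mass = 431.508 g/mol.
0.90 Fe → 0.9000 mol FeO per formula unit; M(FeO) = 71.844, so FeO mass = 64.660 g.
64.660/431.508 × 100 = 14.98 wt%.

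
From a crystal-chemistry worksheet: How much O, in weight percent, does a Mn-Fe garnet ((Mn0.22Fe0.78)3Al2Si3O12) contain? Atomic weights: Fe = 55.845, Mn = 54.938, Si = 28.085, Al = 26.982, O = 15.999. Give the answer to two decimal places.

M((Mn0.22Fe0.78)3Al2Si3O12) = 497.143 g/mol.
O contributes 12 × 15.999 = 191.988 g per mole.
191.988/497.143 = 0.3862 → 38.62%.

38.62 weight percent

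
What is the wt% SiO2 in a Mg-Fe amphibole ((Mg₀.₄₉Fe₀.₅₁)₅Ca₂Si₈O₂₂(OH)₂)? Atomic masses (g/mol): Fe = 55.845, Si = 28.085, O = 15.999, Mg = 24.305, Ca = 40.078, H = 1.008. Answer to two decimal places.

53.84 wt%

M((Mg₀.₄₉Fe₀.₅₁)₅Ca₂Si₈O₂₂(OH)₂) = 892.780 g/mol; M(SiO2) = 60.083 g/mol.
Moles SiO2 per formula unit = 8 Si ÷ 1 = 8.0000.
SiO2 fraction = (8.0000 × 60.083) / 892.780 = 480.664/892.780 = 0.5384.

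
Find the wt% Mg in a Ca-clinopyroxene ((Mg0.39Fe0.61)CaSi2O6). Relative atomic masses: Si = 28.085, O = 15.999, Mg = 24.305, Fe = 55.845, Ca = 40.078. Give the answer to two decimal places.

Molar mass of (Mg0.39Fe0.61)CaSi2O6: 0.39·24.305 + 0.61·55.845 + 1·40.078 + 2·28.085 + 6·15.999 = 235.786 g/mol.
Mass of Mg per formula unit: 0.39 × 24.305 = 9.479 g.
Weight fraction Mg = 9.479 / 235.786 = 0.0402.

4.02 wt%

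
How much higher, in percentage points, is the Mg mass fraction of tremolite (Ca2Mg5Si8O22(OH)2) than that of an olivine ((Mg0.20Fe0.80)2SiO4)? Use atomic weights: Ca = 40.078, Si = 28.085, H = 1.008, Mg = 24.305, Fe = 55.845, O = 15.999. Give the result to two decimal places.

M(Ca2Mg5Si8O22(OH)2) = 812.353 g/mol, so wt% Mg = 121.525/812.353 × 100 = 14.96%.
M((Mg0.20Fe0.80)2SiO4) = 191.155 g/mol, so wt% Mg = 9.722/191.155 × 100 = 5.09%.
14.96 − 5.09 = 9.87 pp.

9.87 percentage points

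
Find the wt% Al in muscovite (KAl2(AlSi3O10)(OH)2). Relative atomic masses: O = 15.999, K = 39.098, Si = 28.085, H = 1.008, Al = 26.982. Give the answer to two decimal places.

M(KAl2(AlSi3O10)(OH)2) = 398.303 g/mol.
Al contributes 3 × 26.982 = 80.946 g per mole.
80.946/398.303 = 0.2032 → 20.32%.

20.32 mass %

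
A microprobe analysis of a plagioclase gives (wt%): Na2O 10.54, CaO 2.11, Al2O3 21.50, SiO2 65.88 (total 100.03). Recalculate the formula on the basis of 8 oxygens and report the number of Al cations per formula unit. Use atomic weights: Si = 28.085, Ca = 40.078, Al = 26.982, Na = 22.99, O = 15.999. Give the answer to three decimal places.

1.112 Al apfu

Na2O (M=61.979): mol = 0.17006; Na = 0.34012, O = 0.17006.
CaO (M=56.077): mol = 0.03763; Ca = 0.03763, O = 0.03763.
Al2O3 (M=101.961): mol = 0.21086; Al = 0.42172, O = 0.63258.
SiO2 (M=60.083): mol = 1.09648; Si = 1.09648, O = 2.19296.
ΣO = 3.03323; factor = 8/ΣO = 2.63745.
Al apfu = 0.42172 × 2.63745 = 1.112.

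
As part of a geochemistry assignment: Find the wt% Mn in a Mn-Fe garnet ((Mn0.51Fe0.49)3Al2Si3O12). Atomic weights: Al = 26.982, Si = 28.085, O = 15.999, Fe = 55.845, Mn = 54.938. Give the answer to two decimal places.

M((Mn0.51Fe0.49)3Al2Si3O12) = 496.354 g/mol.
Mn contributes 1.53 × 54.938 = 84.055 g per mole.
84.055/496.354 = 0.1693 → 16.93%.

16.93 wt%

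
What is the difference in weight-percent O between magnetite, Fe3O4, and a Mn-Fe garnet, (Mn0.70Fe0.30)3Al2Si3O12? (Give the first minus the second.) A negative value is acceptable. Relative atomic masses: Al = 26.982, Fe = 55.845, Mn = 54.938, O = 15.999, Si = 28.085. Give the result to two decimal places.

-11.08 percentage points

First mineral: 63.996 g O in 231.531 g formula = 27.64 wt% O.
Second mineral: 191.988 g O in 495.837 g formula = 38.72 wt% O.
27.64% − 38.72% gives a difference of -11.08 percentage points.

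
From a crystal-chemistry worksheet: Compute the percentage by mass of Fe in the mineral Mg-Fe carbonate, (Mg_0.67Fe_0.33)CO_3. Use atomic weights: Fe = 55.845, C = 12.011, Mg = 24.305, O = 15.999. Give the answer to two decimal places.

19.46 mass %

M((Mg_0.67Fe_0.33)CO_3) = 94.721 g/mol.
Fe contributes 0.33 × 55.845 = 18.429 g per mole.
18.429/94.721 = 0.1946 → 19.46%.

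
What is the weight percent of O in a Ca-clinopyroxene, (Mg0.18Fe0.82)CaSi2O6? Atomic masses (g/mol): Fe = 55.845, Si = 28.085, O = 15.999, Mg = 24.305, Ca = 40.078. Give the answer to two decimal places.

39.60 wt%

Molar mass of (Mg0.18Fe0.82)CaSi2O6: 0.18*24.305 + 0.82*55.845 + 1*40.078 + 2*28.085 + 6*15.999 = 242.410 g/mol.
Mass of O per formula unit: 6 × 15.999 = 95.994 g.
Weight fraction O = 95.994 / 242.410 = 0.3960.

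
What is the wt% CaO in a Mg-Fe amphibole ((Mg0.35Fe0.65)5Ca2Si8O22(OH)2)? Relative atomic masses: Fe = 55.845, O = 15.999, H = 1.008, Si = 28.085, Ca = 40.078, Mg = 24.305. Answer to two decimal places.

Molar mass of (Mg0.35Fe0.65)5Ca2Si8O22(OH)2 = 1.75*24.305 + 3.25*55.845 + 2*40.078 + 8*28.085 + 24*15.999 + 2*1.008 = 914.858 g/mol.
Each formula unit contains 2 Ca, equivalent to 2/1 = 2.0000 mol CaO.
M(CaO) = 1×40.078 + 1×15.999 = 56.077 g/mol.
Mass of CaO per formula unit = 2.0000 × 56.077 = 112.154 g.
CaO wt% = 112.154 / 914.858 × 100 = 12.26%.

12.26 wt%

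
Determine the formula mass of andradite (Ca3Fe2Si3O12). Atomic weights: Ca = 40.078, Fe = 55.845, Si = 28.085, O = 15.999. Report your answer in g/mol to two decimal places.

508.17 g/mol

M = 3·40.078 + 2·55.845 + 3·28.085 + 12·15.999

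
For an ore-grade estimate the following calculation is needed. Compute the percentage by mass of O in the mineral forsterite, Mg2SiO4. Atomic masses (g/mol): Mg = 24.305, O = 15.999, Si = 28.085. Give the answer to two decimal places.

45.49 weight percent

M(Mg2SiO4) = 140.691 g/mol.
O contributes 4 × 15.999 = 63.996 g per mole.
63.996/140.691 = 0.4549 → 45.49%.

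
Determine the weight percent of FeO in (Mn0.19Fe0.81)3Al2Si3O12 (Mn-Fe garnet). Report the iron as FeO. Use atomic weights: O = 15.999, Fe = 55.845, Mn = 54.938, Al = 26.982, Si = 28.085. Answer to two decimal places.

Molar mass of (Mn0.19Fe0.81)3Al2Si3O12 = 0.57·54.938 + 2.43·55.845 + 2·26.982 + 3·28.085 + 12·15.999 = 497.225 g/mol.
Each formula unit contains 2.43 Fe, equivalent to 2.43/1 = 2.4300 mol FeO.
M(FeO) = 1×55.845 + 1×15.999 = 71.844 g/mol.
Mass of FeO per formula unit = 2.4300 × 71.844 = 174.581 g.
FeO wt% = 174.581 / 497.225 × 100 = 35.11%.

35.11 wt%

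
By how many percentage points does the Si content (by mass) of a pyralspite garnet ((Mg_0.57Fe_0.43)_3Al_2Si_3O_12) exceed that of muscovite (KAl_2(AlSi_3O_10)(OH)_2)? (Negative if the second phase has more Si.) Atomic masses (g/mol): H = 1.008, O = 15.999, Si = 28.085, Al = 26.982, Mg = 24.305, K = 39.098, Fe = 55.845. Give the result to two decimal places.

M((Mg_0.57Fe_0.43)_3Al_2Si_3O_12) = 443.809 g/mol, so wt% Si = 84.255/443.809 × 100 = 18.98%.
M(KAl_2(AlSi_3O_10)(OH)_2) = 398.303 g/mol, so wt% Si = 84.255/398.303 × 100 = 21.15%.
18.98 − 21.15 = -2.17 pp.

-2.17 percentage points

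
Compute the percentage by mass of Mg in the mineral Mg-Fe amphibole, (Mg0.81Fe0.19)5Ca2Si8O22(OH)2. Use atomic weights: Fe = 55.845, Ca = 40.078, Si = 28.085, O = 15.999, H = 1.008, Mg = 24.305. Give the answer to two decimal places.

11.69 weight percent

Formula mass = 4.05*24.305 + 0.95*55.845 + 2*40.078 + 8*28.085 + 24*15.999 + 2*1.008 = 842.316 g/mol, of which 98.435 g is Mg.
So Mg makes up 98.435/842.316 = 0.1169 of the mass, i.e. 11.69%.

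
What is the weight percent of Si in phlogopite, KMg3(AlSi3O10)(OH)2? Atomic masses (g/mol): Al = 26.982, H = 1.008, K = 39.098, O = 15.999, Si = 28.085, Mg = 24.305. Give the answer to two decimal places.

20.19 wt%

Molar mass of KMg3(AlSi3O10)(OH)2: 1*39.098 + 3*24.305 + 1*26.982 + 3*28.085 + 12*15.999 + 2*1.008 = 417.254 g/mol.
Mass of Si per formula unit: 3 × 28.085 = 84.255 g.
Weight fraction Si = 84.255 / 417.254 = 0.2019.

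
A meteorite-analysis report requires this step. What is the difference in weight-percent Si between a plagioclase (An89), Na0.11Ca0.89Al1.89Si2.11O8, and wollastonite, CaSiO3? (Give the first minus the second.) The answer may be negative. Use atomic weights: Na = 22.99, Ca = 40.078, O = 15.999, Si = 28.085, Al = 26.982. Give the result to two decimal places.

M(Na0.11Ca0.89Al1.89Si2.11O8) = 276.446 g/mol, so wt% Si = 59.259/276.446 × 100 = 21.44%.
M(CaSiO3) = 116.160 g/mol, so wt% Si = 28.085/116.160 × 100 = 24.18%.
21.44 − 24.18 = -2.74 pp.

-2.74 percentage points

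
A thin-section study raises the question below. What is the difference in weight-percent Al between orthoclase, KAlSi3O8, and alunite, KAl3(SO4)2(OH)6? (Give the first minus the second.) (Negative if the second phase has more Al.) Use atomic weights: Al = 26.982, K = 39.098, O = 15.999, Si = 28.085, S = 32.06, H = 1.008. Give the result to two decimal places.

Al in KAlSi3O8: molar mass 278.327 g/mol; 1×26.982 = 26.982 g → 9.69 wt%.
Al in KAl3(SO4)2(OH)6: molar mass 414.198 g/mol; 3×26.982 = 80.946 g → 19.54 wt%.
Difference = 9.69 − 19.54 = -9.85 percentage points.

-9.85 percentage points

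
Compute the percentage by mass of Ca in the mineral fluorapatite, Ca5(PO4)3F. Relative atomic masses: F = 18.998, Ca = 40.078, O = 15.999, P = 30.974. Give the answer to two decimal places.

Molar mass of Ca5(PO4)3F: 5*40.078 + 3*30.974 + 12*15.999 + 1*18.998 = 504.298 g/mol.
Mass of Ca per formula unit: 5 × 40.078 = 200.390 g.
Weight fraction Ca = 200.390 / 504.298 = 0.3974.

39.74 weight percent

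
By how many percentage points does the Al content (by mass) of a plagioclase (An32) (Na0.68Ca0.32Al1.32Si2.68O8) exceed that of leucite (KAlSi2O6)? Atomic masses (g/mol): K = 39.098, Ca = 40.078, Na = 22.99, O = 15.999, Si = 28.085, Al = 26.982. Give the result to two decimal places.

0.96 percentage points

First mineral: 35.616 g Al in 267.334 g formula = 13.32 wt% Al.
Second mineral: 26.982 g Al in 218.244 g formula = 12.36 wt% Al.
13.32% − 12.36% gives a difference of 0.96 percentage points.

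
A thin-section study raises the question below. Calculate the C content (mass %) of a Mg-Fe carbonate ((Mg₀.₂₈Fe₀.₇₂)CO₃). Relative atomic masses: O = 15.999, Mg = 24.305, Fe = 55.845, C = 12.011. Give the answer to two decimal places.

Molar mass of (Mg₀.₂₈Fe₀.₇₂)CO₃: 0.28*24.305 + 0.72*55.845 + 1*12.011 + 3*15.999 = 107.022 g/mol.
Mass of C per formula unit: 1 × 12.011 = 12.011 g.
Weight fraction C = 12.011 / 107.022 = 0.1122.

11.22 mass %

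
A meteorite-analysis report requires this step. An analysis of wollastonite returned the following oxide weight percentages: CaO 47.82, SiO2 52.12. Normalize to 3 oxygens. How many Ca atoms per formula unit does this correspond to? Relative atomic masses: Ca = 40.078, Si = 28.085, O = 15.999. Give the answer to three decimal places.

47.82 wt% CaO ÷ 56.077 g/mol = 0.85276 mol, giving 0.85276 Ca and 0.85276 O.
52.12 wt% SiO2 ÷ 60.083 g/mol = 0.86747 mol, giving 0.86747 Si and 1.73494 O.
Oxygen sums to 2.58770; scaling by 3/2.58770 = 1.15933 puts the formula on 3 O.
Ca: 0.85276 × 1.15933 = 0.989 atoms per formula unit.

0.989 Ca apfu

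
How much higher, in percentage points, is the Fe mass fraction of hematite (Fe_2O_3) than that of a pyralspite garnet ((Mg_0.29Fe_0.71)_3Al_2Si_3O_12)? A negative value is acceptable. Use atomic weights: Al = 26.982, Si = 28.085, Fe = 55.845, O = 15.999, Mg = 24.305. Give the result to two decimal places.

44.65 percentage points

First mineral: 111.690 g Fe in 159.687 g formula = 69.94 wt% Fe.
Second mineral: 118.950 g Fe in 470.302 g formula = 25.29 wt% Fe.
69.94% − 25.29% gives a difference of 44.65 percentage points.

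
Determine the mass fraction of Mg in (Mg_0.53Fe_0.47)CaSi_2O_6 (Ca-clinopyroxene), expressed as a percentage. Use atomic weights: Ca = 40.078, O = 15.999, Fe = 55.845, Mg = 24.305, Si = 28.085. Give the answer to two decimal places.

Molar mass of (Mg_0.53Fe_0.47)CaSi_2O_6: 0.53·24.305 + 0.47·55.845 + 1·40.078 + 2·28.085 + 6·15.999 = 231.371 g/mol.
Mass of Mg per formula unit: 0.53 × 24.305 = 12.882 g.
Weight fraction Mg = 12.882 / 231.371 = 0.0557.

5.57 mass %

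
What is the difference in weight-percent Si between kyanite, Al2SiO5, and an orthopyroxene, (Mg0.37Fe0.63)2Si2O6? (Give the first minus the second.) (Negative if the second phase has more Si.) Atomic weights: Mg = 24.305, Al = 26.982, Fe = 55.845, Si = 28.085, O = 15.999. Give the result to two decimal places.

Si in Al2SiO5: molar mass 162.044 g/mol; 1×28.085 = 28.085 g → 17.33 wt%.
Si in (Mg0.37Fe0.63)2Si2O6: molar mass 240.514 g/mol; 2×28.085 = 56.170 g → 23.35 wt%.
Difference = 17.33 − 23.35 = -6.02 percentage points.

-6.02 percentage points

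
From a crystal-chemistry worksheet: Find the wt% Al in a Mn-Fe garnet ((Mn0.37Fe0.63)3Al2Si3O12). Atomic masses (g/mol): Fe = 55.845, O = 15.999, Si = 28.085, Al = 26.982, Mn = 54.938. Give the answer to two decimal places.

10.86 mass %

Formula mass = 1.11*54.938 + 1.89*55.845 + 2*26.982 + 3*28.085 + 12*15.999 = 496.735 g/mol, of which 53.964 g is Al.
So Al makes up 53.964/496.735 = 0.1086 of the mass, i.e. 10.86%.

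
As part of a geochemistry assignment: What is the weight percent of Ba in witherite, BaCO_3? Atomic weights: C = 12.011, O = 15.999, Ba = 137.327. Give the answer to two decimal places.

Formula mass = 1·137.327 + 1·12.011 + 3·15.999 = 197.335 g/mol, of which 137.327 g is Ba.
So Ba makes up 137.327/197.335 = 0.6959 of the mass, i.e. 69.59%.

69.59 wt%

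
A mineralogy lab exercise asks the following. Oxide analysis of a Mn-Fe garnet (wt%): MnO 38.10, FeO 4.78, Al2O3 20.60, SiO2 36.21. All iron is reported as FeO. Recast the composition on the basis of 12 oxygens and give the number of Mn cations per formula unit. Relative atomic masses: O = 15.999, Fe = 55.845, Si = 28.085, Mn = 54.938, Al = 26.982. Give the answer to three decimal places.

MnO: 38.10/70.937 = 0.53710 mol → 0.53710 mol Mn, 0.53710 mol O.
FeO: 4.78/71.844 = 0.06653 mol → 0.06653 mol Fe, 0.06653 mol O.
Al2O3: 20.60/101.961 = 0.20204 mol → 0.40408 mol Al, 0.60612 mol O.
SiO2: 36.21/60.083 = 0.60267 mol → 0.60267 mol Si, 1.20534 mol O.
Total oxygen = 2.41509 mol. Normalization factor = 12/2.41509 = 4.96876.
Mn per 12 O = 0.53710 × 4.96876 = 2.669.

2.669 Mn apfu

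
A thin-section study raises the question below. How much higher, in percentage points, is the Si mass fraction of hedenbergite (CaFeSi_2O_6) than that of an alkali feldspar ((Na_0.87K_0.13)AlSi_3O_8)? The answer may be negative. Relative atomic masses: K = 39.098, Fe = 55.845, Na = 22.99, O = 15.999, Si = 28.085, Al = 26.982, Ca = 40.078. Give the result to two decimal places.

M(CaFeSi_2O_6) = 248.087 g/mol, so wt% Si = 56.170/248.087 × 100 = 22.64%.
M((Na_0.87K_0.13)AlSi_3O_8) = 264.313 g/mol, so wt% Si = 84.255/264.313 × 100 = 31.88%.
22.64 − 31.88 = -9.24 pp.

-9.24 percentage points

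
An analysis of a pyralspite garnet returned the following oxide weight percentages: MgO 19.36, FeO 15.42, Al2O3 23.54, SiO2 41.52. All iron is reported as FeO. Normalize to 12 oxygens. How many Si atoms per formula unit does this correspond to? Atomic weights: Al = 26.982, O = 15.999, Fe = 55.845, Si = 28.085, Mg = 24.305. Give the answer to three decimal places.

MgO (M=40.304): mol = 0.48035; Mg = 0.48035, O = 0.48035.
FeO (M=71.844): mol = 0.21463; Fe = 0.21463, O = 0.21463.
Al2O3 (M=101.961): mol = 0.23087; Al = 0.46174, O = 0.69261.
SiO2 (M=60.083): mol = 0.69104; Si = 0.69104, O = 1.38208.
ΣO = 2.76967; factor = 12/ΣO = 4.33265.
Si apfu = 0.69104 × 4.33265 = 2.994.

2.994 Si apfu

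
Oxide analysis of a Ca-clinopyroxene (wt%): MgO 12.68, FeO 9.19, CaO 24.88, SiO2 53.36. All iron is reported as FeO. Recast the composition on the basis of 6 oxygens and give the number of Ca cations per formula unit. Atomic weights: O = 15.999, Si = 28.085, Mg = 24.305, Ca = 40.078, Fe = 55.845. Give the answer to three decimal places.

1.000 Ca apfu

MgO (M=40.304): mol = 0.31461; Mg = 0.31461, O = 0.31461.
FeO (M=71.844): mol = 0.12792; Fe = 0.12792, O = 0.12792.
CaO (M=56.077): mol = 0.44368; Ca = 0.44368, O = 0.44368.
SiO2 (M=60.083): mol = 0.88810; Si = 0.88810, O = 1.77620.
ΣO = 2.66241; factor = 6/ΣO = 2.25360.
Ca apfu = 0.44368 × 2.25360 = 1.000.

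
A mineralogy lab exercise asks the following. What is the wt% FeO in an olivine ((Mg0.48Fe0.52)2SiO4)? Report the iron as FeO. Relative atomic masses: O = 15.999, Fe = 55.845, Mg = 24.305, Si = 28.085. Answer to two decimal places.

43.07 wt%

Molar mass of (Mg0.48Fe0.52)2SiO4 = 0.96×24.305 + 1.04×55.845 + 1×28.085 + 4×15.999 = 173.493 g/mol.
Each formula unit contains 1.04 Fe, equivalent to 1.04/1 = 1.0400 mol FeO.
M(FeO) = 1×55.845 + 1×15.999 = 71.844 g/mol.
Mass of FeO per formula unit = 1.0400 × 71.844 = 74.718 g.
FeO wt% = 74.718 / 173.493 × 100 = 43.07%.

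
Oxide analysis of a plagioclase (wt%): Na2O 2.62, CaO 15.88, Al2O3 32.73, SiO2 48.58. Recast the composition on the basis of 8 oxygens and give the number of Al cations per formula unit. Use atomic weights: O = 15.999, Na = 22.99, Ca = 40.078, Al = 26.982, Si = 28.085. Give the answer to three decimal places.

1.768 Al apfu

2.62 wt% Na2O ÷ 61.979 g/mol = 0.04227 mol, giving 0.08454 Na and 0.04227 O.
15.88 wt% CaO ÷ 56.077 g/mol = 0.28318 mol, giving 0.28318 Ca and 0.28318 O.
32.73 wt% Al2O3 ÷ 101.961 g/mol = 0.32101 mol, giving 0.64202 Al and 0.96303 O.
48.58 wt% SiO2 ÷ 60.083 g/mol = 0.80855 mol, giving 0.80855 Si and 1.61710 O.
Oxygen sums to 2.90558; scaling by 8/2.90558 = 2.75332 puts the formula on 8 O.
Al: 0.64202 × 2.75332 = 1.768 atoms per formula unit.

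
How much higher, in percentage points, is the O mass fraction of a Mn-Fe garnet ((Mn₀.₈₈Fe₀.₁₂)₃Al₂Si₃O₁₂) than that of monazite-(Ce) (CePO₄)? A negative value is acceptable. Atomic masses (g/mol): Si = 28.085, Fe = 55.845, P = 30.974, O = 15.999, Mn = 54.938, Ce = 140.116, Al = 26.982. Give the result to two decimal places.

11.54 percentage points

O in (Mn₀.₈₈Fe₀.₁₂)₃Al₂Si₃O₁₂: molar mass 495.348 g/mol; 12×15.999 = 191.988 g → 38.76 wt%.
O in CePO₄: molar mass 235.086 g/mol; 4×15.999 = 63.996 g → 27.22 wt%.
Difference = 38.76 − 27.22 = 11.54 percentage points.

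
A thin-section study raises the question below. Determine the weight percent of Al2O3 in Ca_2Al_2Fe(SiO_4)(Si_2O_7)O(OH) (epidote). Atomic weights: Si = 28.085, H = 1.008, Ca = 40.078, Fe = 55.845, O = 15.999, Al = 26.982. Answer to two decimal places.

M(Ca_2Al_2Fe(SiO_4)(Si_2O_7)O(OH)) = 483.215 g/mol; M(Al2O3) = 101.961 g/mol.
Moles Al2O3 per formula unit = 2 Al ÷ 2 = 1.0000.
Al2O3 fraction = (1.0000 × 101.961) / 483.215 = 101.961/483.215 = 0.2110.

21.10 wt%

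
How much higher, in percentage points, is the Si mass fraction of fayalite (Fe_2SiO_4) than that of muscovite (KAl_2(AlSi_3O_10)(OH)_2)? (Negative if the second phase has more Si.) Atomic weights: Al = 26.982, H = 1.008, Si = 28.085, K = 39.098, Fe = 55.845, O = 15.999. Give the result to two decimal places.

-7.37 percentage points

Si in Fe_2SiO_4: molar mass 203.771 g/mol; 1×28.085 = 28.085 g → 13.78 wt%.
Si in KAl_2(AlSi_3O_10)(OH)_2: molar mass 398.303 g/mol; 3×28.085 = 84.255 g → 21.15 wt%.
Difference = 13.78 − 21.15 = -7.37 percentage points.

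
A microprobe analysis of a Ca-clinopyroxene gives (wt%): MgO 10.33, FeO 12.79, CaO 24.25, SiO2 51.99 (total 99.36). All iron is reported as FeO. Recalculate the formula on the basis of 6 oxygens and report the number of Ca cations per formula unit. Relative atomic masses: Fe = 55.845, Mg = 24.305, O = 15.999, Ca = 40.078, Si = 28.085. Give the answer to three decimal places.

MgO: 10.33/40.304 = 0.25630 mol → 0.25630 mol Mg, 0.25630 mol O.
FeO: 12.79/71.844 = 0.17802 mol → 0.17802 mol Fe, 0.17802 mol O.
CaO: 24.25/56.077 = 0.43244 mol → 0.43244 mol Ca, 0.43244 mol O.
SiO2: 51.99/60.083 = 0.86530 mol → 0.86530 mol Si, 1.73060 mol O.
Total oxygen = 2.59736 mol. Normalization factor = 6/2.59736 = 2.31004.
Ca per 6 O = 0.43244 × 2.31004 = 0.999.

0.999 Ca apfu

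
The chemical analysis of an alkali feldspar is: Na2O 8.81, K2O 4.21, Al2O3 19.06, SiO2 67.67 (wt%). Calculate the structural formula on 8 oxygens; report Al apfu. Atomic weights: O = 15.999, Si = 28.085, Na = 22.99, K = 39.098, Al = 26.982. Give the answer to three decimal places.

Na2O (M=61.979): mol = 0.14214; Na = 0.28428, O = 0.14214.
K2O (M=94.195): mol = 0.04469; K = 0.08938, O = 0.04469.
Al2O3 (M=101.961): mol = 0.18693; Al = 0.37386, O = 0.56079.
SiO2 (M=60.083): mol = 1.12628; Si = 1.12628, O = 2.25256.
ΣO = 3.00018; factor = 8/ΣO = 2.66651.
Al apfu = 0.37386 × 2.66651 = 0.997.

0.997 Al apfu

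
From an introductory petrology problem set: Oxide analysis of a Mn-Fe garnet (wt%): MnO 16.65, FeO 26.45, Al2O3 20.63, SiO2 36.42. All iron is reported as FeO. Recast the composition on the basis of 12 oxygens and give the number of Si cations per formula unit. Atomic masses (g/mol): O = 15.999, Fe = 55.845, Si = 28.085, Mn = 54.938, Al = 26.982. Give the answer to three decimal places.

3.003 Si apfu

MnO (M=70.937): mol = 0.23472; Mn = 0.23472, O = 0.23472.
FeO (M=71.844): mol = 0.36816; Fe = 0.36816, O = 0.36816.
Al2O3 (M=101.961): mol = 0.20233; Al = 0.40466, O = 0.60699.
SiO2 (M=60.083): mol = 0.60616; Si = 0.60616, O = 1.21232.
ΣO = 2.42219; factor = 12/ΣO = 4.95419.
Si apfu = 0.60616 × 4.95419 = 3.003.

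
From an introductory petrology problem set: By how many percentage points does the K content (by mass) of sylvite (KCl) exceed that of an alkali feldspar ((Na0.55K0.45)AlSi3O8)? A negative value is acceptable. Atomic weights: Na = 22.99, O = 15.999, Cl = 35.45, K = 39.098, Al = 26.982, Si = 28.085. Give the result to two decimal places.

45.92 percentage points

M(KCl) = 74.548 g/mol, so wt% K = 39.098/74.548 × 100 = 52.45%.
M((Na0.55K0.45)AlSi3O8) = 269.468 g/mol, so wt% K = 17.594/269.468 × 100 = 6.53%.
52.45 − 6.53 = 45.92 pp.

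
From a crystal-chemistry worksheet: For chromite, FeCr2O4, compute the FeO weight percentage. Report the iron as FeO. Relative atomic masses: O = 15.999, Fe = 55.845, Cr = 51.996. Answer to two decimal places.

32.10 wt%

M(FeCr2O4) = 223.833 g/mol; M(FeO) = 71.844 g/mol.
Moles FeO per formula unit = 1 Fe ÷ 1 = 1.0000.
FeO fraction = (1.0000 × 71.844) / 223.833 = 71.844/223.833 = 0.3210.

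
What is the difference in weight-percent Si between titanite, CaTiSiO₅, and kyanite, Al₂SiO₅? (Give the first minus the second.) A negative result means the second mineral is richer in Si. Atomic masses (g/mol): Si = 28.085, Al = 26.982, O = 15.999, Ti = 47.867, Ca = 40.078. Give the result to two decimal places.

M(CaTiSiO₅) = 196.025 g/mol, so wt% Si = 28.085/196.025 × 100 = 14.33%.
M(Al₂SiO₅) = 162.044 g/mol, so wt% Si = 28.085/162.044 × 100 = 17.33%.
14.33 − 17.33 = -3.00 pp.

-3.00 percentage points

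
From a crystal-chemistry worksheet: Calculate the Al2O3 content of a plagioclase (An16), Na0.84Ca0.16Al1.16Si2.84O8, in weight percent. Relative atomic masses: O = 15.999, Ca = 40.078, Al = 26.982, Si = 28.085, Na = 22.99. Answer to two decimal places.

22.33 wt%

Formula mass = 264.777 g/mol.
1.16 Al → 0.5800 mol Al2O3 per formula unit; M(Al2O3) = 101.961, so Al2O3 mass = 59.137 g.
59.137/264.777 × 100 = 22.33 wt%.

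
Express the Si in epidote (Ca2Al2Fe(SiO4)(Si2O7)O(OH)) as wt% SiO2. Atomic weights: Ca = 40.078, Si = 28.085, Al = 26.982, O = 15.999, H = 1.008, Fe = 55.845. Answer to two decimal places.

M(Ca2Al2Fe(SiO4)(Si2O7)O(OH)) = 483.215 g/mol; M(SiO2) = 60.083 g/mol.
Moles SiO2 per formula unit = 3 Si ÷ 1 = 3.0000.
SiO2 fraction = (3.0000 × 60.083) / 483.215 = 180.249/483.215 = 0.3730.

37.30 wt%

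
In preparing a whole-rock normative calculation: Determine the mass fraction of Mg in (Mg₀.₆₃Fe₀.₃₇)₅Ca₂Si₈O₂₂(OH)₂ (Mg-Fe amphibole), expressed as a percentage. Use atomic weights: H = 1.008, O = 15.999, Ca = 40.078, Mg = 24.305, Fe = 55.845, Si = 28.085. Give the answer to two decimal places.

8.79 wt%

Molar mass of (Mg₀.₆₃Fe₀.₃₇)₅Ca₂Si₈O₂₂(OH)₂: 3.15·24.305 + 1.85·55.845 + 2·40.078 + 8·28.085 + 24·15.999 + 2·1.008 = 870.702 g/mol.
Mass of Mg per formula unit: 3.15 × 24.305 = 76.561 g.
Weight fraction Mg = 76.561 / 870.702 = 0.0879.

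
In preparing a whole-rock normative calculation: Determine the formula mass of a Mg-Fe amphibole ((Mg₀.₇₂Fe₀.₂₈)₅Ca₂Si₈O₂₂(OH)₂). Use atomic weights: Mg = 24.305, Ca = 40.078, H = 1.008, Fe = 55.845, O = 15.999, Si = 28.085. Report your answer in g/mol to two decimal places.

Mg: 3.60 × 24.305 = 87.4980
Fe: 1.40 × 55.845 = 78.1830
Ca: 2 × 40.078 = 80.1560
Si: 8 × 28.085 = 224.6800
O: 24 × 15.999 = 383.9760
H: 2 × 1.008 = 2.0160
Summing the contributions gives the formula mass.

856.51 g/mol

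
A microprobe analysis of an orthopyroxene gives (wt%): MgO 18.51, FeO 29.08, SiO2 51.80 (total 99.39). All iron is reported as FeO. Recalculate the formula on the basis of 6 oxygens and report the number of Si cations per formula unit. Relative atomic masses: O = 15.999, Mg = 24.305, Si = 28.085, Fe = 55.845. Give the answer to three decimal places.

1.999 Si apfu

MgO: 18.51/40.304 = 0.45926 mol → 0.45926 mol Mg, 0.45926 mol O.
FeO: 29.08/71.844 = 0.40477 mol → 0.40477 mol Fe, 0.40477 mol O.
SiO2: 51.80/60.083 = 0.86214 mol → 0.86214 mol Si, 1.72428 mol O.
Total oxygen = 2.58831 mol. Normalization factor = 6/2.58831 = 2.31811.
Si per 6 O = 0.86214 × 2.31811 = 1.999.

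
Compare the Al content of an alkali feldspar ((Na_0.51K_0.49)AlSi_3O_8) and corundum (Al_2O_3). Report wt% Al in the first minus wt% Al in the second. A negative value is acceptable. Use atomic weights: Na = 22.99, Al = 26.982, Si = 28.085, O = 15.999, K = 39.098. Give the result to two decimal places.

First mineral: 26.982 g Al in 270.112 g formula = 9.99 wt% Al.
Second mineral: 53.964 g Al in 101.961 g formula = 52.93 wt% Al.
9.99% − 52.93% gives a difference of -42.94 percentage points.

-42.94 percentage points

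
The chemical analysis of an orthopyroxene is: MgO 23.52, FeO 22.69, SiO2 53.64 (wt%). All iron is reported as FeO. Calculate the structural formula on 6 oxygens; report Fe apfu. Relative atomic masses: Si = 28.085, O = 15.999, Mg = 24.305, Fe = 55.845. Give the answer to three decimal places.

MgO: 23.52/40.304 = 0.58356 mol → 0.58356 mol Mg, 0.58356 mol O.
FeO: 22.69/71.844 = 0.31582 mol → 0.31582 mol Fe, 0.31582 mol O.
SiO2: 53.64/60.083 = 0.89277 mol → 0.89277 mol Si, 1.78554 mol O.
Total oxygen = 2.68492 mol. Normalization factor = 6/2.68492 = 2.23470.
Fe per 6 O = 0.31582 × 2.23470 = 0.706.

0.706 Fe apfu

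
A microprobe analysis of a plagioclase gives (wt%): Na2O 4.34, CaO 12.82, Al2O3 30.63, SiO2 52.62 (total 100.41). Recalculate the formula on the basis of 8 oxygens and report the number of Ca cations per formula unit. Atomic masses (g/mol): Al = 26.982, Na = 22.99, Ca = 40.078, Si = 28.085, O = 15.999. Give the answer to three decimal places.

0.620 Ca apfu

Na2O: 4.34/61.979 = 0.07002 mol → 0.14004 mol Na, 0.07002 mol O.
CaO: 12.82/56.077 = 0.22861 mol → 0.22861 mol Ca, 0.22861 mol O.
Al2O3: 30.63/101.961 = 0.30041 mol → 0.60082 mol Al, 0.90123 mol O.
SiO2: 52.62/60.083 = 0.87579 mol → 0.87579 mol Si, 1.75158 mol O.
Total oxygen = 2.95144 mol. Normalization factor = 8/2.95144 = 2.71054.
Ca per 8 O = 0.22861 × 2.71054 = 0.620.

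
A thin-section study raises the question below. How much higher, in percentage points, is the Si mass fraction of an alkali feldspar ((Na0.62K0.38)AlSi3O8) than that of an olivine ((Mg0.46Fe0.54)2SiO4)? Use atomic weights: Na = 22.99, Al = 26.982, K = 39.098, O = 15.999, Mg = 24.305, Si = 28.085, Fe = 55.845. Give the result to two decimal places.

15.33 percentage points

First mineral: 84.255 g Si in 268.340 g formula = 31.40 wt% Si.
Second mineral: 28.085 g Si in 174.754 g formula = 16.07 wt% Si.
31.40% − 16.07% gives a difference of 15.33 percentage points.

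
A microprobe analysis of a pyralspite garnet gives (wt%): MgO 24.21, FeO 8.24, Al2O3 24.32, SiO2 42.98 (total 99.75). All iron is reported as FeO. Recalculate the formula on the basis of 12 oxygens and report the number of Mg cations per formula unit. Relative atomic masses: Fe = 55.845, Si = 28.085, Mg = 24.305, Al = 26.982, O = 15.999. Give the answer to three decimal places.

MgO: 24.21/40.304 = 0.60068 mol → 0.60068 mol Mg, 0.60068 mol O.
FeO: 8.24/71.844 = 0.11469 mol → 0.11469 mol Fe, 0.11469 mol O.
Al2O3: 24.32/101.961 = 0.23852 mol → 0.47704 mol Al, 0.71556 mol O.
SiO2: 42.98/60.083 = 0.71534 mol → 0.71534 mol Si, 1.43068 mol O.
Total oxygen = 2.86161 mol. Normalization factor = 12/2.86161 = 4.19344.
Mg per 12 O = 0.60068 × 4.19344 = 2.519.

2.519 Mg apfu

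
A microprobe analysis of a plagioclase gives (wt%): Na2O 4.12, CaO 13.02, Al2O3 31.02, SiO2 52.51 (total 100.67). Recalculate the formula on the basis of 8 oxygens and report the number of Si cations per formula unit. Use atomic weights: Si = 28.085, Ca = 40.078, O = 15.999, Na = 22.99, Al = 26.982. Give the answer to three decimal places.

4.12 wt% Na2O ÷ 61.979 g/mol = 0.06647 mol, giving 0.13294 Na and 0.06647 O.
13.02 wt% CaO ÷ 56.077 g/mol = 0.23218 mol, giving 0.23218 Ca and 0.23218 O.
31.02 wt% Al2O3 ÷ 101.961 g/mol = 0.30423 mol, giving 0.60846 Al and 0.91269 O.
52.51 wt% SiO2 ÷ 60.083 g/mol = 0.87396 mol, giving 0.87396 Si and 1.74792 O.
Oxygen sums to 2.95926; scaling by 8/2.95926 = 2.70338 puts the formula on 8 O.
Si: 0.87396 × 2.70338 = 2.363 atoms per formula unit.

2.363 Si apfu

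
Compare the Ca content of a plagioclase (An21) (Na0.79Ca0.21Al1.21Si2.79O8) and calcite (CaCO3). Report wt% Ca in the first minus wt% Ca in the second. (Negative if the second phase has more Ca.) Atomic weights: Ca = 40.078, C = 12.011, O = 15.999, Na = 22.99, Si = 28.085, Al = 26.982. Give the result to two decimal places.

M(Na0.79Ca0.21Al1.21Si2.79O8) = 265.576 g/mol, so wt% Ca = 8.416/265.576 × 100 = 3.17%.
M(CaCO3) = 100.086 g/mol, so wt% Ca = 40.078/100.086 × 100 = 40.04%.
3.17 − 40.04 = -36.87 pp.

-36.87 percentage points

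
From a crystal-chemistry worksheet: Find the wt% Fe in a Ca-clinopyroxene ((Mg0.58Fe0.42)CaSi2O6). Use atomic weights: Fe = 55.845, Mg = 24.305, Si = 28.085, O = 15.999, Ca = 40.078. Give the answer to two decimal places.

10.21 wt%

M((Mg0.58Fe0.42)CaSi2O6) = 229.794 g/mol.
Fe contributes 0.42 × 55.845 = 23.455 g per mole.
23.455/229.794 = 0.1021 → 10.21%.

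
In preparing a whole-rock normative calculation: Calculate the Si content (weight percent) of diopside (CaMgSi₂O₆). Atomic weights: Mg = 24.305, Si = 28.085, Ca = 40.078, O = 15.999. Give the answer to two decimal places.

Formula mass = 1*40.078 + 1*24.305 + 2*28.085 + 6*15.999 = 216.547 g/mol, of which 56.170 g is Si.
So Si makes up 56.170/216.547 = 0.2594 of the mass, i.e. 25.94%.

25.94 weight percent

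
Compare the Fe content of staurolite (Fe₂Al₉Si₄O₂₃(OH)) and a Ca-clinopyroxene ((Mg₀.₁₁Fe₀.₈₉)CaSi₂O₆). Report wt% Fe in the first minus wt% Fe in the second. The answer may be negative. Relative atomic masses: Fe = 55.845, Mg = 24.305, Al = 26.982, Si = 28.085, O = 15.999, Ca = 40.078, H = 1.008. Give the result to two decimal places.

M(Fe₂Al₉Si₄O₂₃(OH)) = 851.852 g/mol, so wt% Fe = 111.690/851.852 × 100 = 13.11%.
M((Mg₀.₁₁Fe₀.₈₉)CaSi₂O₆) = 244.618 g/mol, so wt% Fe = 49.702/244.618 × 100 = 20.32%.
13.11 − 20.32 = -7.21 pp.

-7.21 percentage points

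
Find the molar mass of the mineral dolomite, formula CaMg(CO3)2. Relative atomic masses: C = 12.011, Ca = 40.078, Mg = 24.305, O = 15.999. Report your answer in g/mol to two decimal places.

Ca: 1 × 40.078 = 40.0780
Mg: 1 × 24.305 = 24.3050
C: 2 × 12.011 = 24.0220
O: 6 × 15.999 = 95.9940
Summing the contributions gives the formula mass.

184.40 g/mol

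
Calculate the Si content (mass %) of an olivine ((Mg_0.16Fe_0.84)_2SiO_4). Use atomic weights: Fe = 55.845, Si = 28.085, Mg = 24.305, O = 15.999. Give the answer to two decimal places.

14.50 mass %

Formula mass = 0.32*24.305 + 1.68*55.845 + 1*28.085 + 4*15.999 = 193.678 g/mol, of which 28.085 g is Si.
So Si makes up 28.085/193.678 = 0.1450 of the mass, i.e. 14.50%.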